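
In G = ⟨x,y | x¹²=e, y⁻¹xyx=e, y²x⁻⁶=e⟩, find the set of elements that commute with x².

⟨x²⟩ ⊆ C_G(x²) since powers of x² commute with x²; so |C_G(x²)| ≥ |⟨x²⟩| = 6.
By orbit–stabilizer, |C_G(x²)| = |G| / |conj. class of x²| = 24 / 2 = 12.
The 12 elements commuting with x² are {e, x, x², x³, x⁴, x⁵, x⁶, x⁷, x⁸, x⁹, x¹⁰, x¹¹}.

Answer: {e, x, x², x³, x⁴, x⁵, x⁶, x⁷, x⁸, x⁹, x¹⁰, x¹¹}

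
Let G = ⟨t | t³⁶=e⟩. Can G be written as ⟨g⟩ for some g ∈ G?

|G| = 36. The element t has order 36 (its powers give 36 distinct elements), so ⟨t⟩ = G and G is cyclic.

Answer: Yes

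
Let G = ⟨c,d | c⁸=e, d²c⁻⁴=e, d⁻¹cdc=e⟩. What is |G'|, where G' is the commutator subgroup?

G' = [G, G] is generated by all commutators. The generator-pair commutators are: [c, d] = c².
The subgroup they normally generate is {e, c², c⁴, c⁶}, of order 4.
Check: |G/G'| = 16/4 = 4 is the order of the abelianisation.

Answer: 4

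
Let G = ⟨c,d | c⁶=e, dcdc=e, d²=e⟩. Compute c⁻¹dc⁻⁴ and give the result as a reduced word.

Multiply left to right, reducing at each step:
  (c⁵) · d = c⁵d
  (c⁵d) · c⁻⁴ = c³d

Answer: c³d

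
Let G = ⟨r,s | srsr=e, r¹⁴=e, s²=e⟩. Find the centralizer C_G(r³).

⟨r³⟩ ⊆ C_G(r³) since powers of r³ commute with r³; so |C_G(r³)| ≥ |⟨r³⟩| = 14.
By orbit–stabilizer, |C_G(r³)| = |G| / |conj. class of r³| = 28 / 2 = 14.
The 14 elements commuting with r³ are {e, r, r², r³, r⁴, r⁵, r⁶, r⁷, r⁸, r⁹, r¹⁰, r¹¹, r¹², r¹³}.

Answer: {e, r, r², r³, r⁴, r⁵, r⁶, r⁷, r⁸, r⁹, r¹⁰, r¹¹, r¹², r¹³}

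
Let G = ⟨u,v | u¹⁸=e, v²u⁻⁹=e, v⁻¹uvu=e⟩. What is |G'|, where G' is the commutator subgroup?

G' = [G, G] is generated by all commutators. The generator-pair commutators are: [u, v] = u².
The subgroup they normally generate is {e, u², u⁴, u⁶, u⁸, u¹⁰, u¹², u¹⁴, u¹⁶}, of order 9.
Check: |G/G'| = 36/9 = 4 is the order of the abelianisation.

Answer: 9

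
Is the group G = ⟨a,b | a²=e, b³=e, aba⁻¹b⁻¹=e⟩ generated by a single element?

|G| = 6. The element ab has order 6 (its powers give 6 distinct elements), so ⟨ab⟩ = G and G is cyclic.

Answer: Yes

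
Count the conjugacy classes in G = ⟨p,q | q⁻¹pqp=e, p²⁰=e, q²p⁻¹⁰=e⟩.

The conjugacy classes (representative and size) are:
  [e] (size 1), [p] (size 2), [p²] (size 2), [p³] (size 2), [p⁴] (size 2), [p⁵] (size 2), [p¹⁴] (size 2), [p⁷] (size 2), [p⁸] (size 2), [p¹¹] (size 2), [p¹⁰] (size 1), [p²q⁻¹] (size 10), [p⁹q] (size 10).
Class equation: 1 + 2 + 2 + 2 + 2 + 2 + 2 + 2 + 2 + 2 + 1 + 10 + 10 = 40 = |G|. So G has 13 conjugacy classes.

Answer: 13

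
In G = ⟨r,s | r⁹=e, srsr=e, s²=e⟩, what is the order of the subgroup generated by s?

|⟨s⟩| equals the order of s. Compute successive powers until reaching e:
  s¹ = s, s² = e.
The smallest positive k with sᵏ = e is 2, so |⟨s⟩| = 2.

Answer: 2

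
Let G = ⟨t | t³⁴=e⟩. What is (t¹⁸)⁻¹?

The order of (t¹⁸) is 17 (smallest k with (t¹⁸)ᵏ = e), so (t¹⁸)⁻¹ = (t¹⁸)¹⁶ = t¹⁶.
Check: (t¹⁸) · (t¹⁶) → (t¹⁸) · t¹⁶ = e, giving e as required.

Answer: t¹⁶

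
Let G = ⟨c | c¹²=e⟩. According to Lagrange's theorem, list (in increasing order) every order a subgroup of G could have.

|G| = 12 = 2² · 3. By Lagrange's theorem the order of any subgroup divides 12; the divisors of 12 are 1, 2, 3, 4, 6, 12.

Answer: 1, 2, 3, 4, 6, 12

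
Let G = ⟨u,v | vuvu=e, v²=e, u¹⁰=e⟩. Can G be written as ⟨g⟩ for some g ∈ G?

Every cyclic group is abelian. But u·v = uv while v·u = u⁹v, so u·v ≠ v·u and G is not abelian. Hence G is not cyclic.

Answer: No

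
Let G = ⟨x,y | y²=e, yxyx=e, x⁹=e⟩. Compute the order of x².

Compute successive powers until reaching e:
  (x²)¹ = x², (x²)² = x⁴, (x²)³ = x⁶, (x²)⁴ = x⁸, (x²)⁵ = x, (x²)⁶ = x³, (x²)⁷ = x⁵, (x²)⁸ = x⁷, (x²)⁹ = e.
The smallest positive k with (x²)ᵏ = e is 9.

Answer: 9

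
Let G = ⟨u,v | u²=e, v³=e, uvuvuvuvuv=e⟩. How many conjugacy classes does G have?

The conjugacy classes (representative and size) are:
  [e] (size 1), [uvuv²uvuv²u] (size 15), [vuvuv²u] (size 20), [uv²uv²u] (size 12), [v²uvuv²] (size 12).
Class equation: 1 + 15 + 20 + 12 + 12 = 60 = |G|. So G has 5 conjugacy classes.

Answer: 5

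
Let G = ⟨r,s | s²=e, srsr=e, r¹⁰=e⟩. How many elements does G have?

Enumerate words in the generators, reducing via the relations: the distinct elements are
  {e, r, s, rs, r², r³, r⁴, r⁵, r⁶, r⁷, r⁸, r⁹, r²s, r³s, r⁴s, r⁵s, r⁶s, r⁷s, r⁸s, r⁹s}.
No further products give new elements, so |G| = 20.

Answer: 20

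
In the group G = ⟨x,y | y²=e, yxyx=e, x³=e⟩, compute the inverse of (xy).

The order of (xy) is 2 (smallest k with (xy)ᵏ = e), so (xy)⁻¹ = (xy)¹ = xy.
Check: (xy) · (xy) → (xy) · x = y;   y · y = e, giving e as required.

Answer: xy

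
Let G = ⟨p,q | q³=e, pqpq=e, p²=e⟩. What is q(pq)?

Compute q · (pq) by multiplying left to right and reducing via the relations at each step:
  q · p = pq²
  (pq²) · q = p

Answer: p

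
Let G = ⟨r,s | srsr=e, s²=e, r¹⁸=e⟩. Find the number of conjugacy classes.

The conjugacy classes (representative and size) are:
  [e] (size 1), [r] (size 2), [r²] (size 2), [r³] (size 2), [r¹⁴] (size 2), [r⁵] (size 2), [r¹²] (size 2), [r⁷] (size 2), [r¹⁰] (size 2), [r⁹] (size 1), [r¹⁰s] (size 9), [rs] (size 9).
Class equation: 1 + 2 + 2 + 2 + 2 + 2 + 2 + 2 + 2 + 1 + 9 + 9 = 36 = |G|. So G has 12 conjugacy classes.

Answer: 12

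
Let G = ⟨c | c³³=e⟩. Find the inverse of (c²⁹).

The order of (c²⁹) is 33 (smallest k with (c²⁹)ᵏ = e), so (c²⁹)⁻¹ = (c²⁹)³² = c⁴.
Check: (c²⁹) · (c⁴) → (c²⁹) · c⁴ = e, giving e as required.

Answer: c⁴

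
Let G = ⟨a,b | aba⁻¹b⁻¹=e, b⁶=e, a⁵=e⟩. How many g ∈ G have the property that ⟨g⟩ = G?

G is cyclic of order 30. An element generates G iff its order is 30, and a cyclic group of order 30 has exactly φ(30) = 8 such elements.

Answer: 8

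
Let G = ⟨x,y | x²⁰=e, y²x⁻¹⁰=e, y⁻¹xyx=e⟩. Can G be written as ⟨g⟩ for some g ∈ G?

Every cyclic group is abelian. But x·y = xy while y·x = x⁹y⁻¹, so x·y ≠ y·x and G is not abelian. Hence G is not cyclic.

Answer: No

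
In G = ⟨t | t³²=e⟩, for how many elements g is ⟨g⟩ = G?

G is cyclic of order 32. An element generates G iff its order is 32, and a cyclic group of order 32 has exactly φ(32) = 16 such elements.

Answer: 16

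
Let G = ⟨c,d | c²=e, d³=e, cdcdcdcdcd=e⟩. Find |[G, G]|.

G' = [G, G] is generated by all commutators. The generator-pair commutators are: [c, d] = cdcd².
The subgroup they normally generate is {e, c, d, d², cd, cdc, cdcd, cdcdc, d²cd²c, d²cd², d²c, cd², dc, dcd, dcdc, cd²cd²c, cd²cd², cd²c, d²cd, d²cdc, d²cdcd, dcd²cd², dcd²c, dcd², cdcd², cd²cd, cd²cdc, cd²cdcd, cdcd²cd², cdcd²c, d²cd²cd, cdcd²cd, cdcd²cdc, cdcd²cdcd, d²cd²cdcd², d²cd²cdc, d²cd²cdcd, d²cdcd²cd², d²cdcd²c, d²cdcd², dcdcd², dcd²cd, dcd²cdc, dcd²cdcd, dcdcd²cd², dcdcd²c, dcdcd²cd, cd²cdcd²cd², cd²cdcd²c, cd²cdcd², d²cdcd²cd, d²cdcd²cdc, dcd²cdcd²c, dcd²cdcd², cd²cdcd²cd, cd²cdcd²cdc, cdcd²cdcd²c, cdcd²cdcd², cdcd²cdcd²cd, dcd²cdcd²cd}, of order 60.
Check: |G/G'| = 60/60 = 1 is the order of the abelianisation.

Answer: 60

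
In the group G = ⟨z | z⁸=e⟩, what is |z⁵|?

Compute successive powers until reaching e:
  (z⁵)¹ = z⁵, (z⁵)² = z², (z⁵)³ = z⁷, (z⁵)⁴ = z⁴, (z⁵)⁵ = z, (z⁵)⁶ = z⁶, (z⁵)⁷ = z³, (z⁵)⁸ = e.
The smallest positive k with (z⁵)ᵏ = e is 8.

Answer: 8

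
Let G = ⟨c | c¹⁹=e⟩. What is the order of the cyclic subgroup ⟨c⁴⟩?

|⟨c⁴⟩| equals the order of c⁴. Compute successive powers until reaching e:
  (c⁴)¹ = c⁴, (c⁴)² = c⁸, (c⁴)³ = c¹², (c⁴)⁴ = c¹⁶, (c⁴)⁵ = c, (c⁴)⁶ = c⁵, (c⁴)⁷ = c⁹, (c⁴)⁸ = c¹³, (c⁴)⁹ = c¹⁷, (c⁴)¹⁰ = c², (c⁴)¹¹ = c⁶, (c⁴)¹² = c¹⁰, (c⁴)¹³ = c¹⁴, (c⁴)¹⁴ = c¹⁸, (c⁴)¹⁵ = c³, (c⁴)¹⁶ = c⁷, (c⁴)¹⁷ = c¹¹, (c⁴)¹⁸ = c¹⁵, (c⁴)¹⁹ = e.
The smallest positive k with (c⁴)ᵏ = e is 19, so |⟨c⁴⟩| = 19.

Answer: 19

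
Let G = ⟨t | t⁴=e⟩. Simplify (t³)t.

Compute (t³) · t by multiplying left to right and reducing via the relations at each step:
  (t³) · t = e

Answer: e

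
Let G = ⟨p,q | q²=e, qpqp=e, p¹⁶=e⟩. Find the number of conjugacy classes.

The conjugacy classes (representative and size) are:
  [e] (size 1), [p¹⁵] (size 2), [p²] (size 2), [p³] (size 2), [p¹²] (size 2), [p⁵] (size 2), [p⁶] (size 2), [p⁷] (size 2), [p⁸] (size 1), [p²q] (size 8), [p¹⁵q] (size 8).
Class equation: 1 + 2 + 2 + 2 + 2 + 2 + 2 + 2 + 1 + 8 + 8 = 32 = |G|. So G has 11 conjugacy classes.

Answer: 11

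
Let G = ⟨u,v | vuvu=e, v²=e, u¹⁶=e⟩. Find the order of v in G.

Compute successive powers until reaching e:
  v¹ = v, v² = e.
The smallest positive k with vᵏ = e is 2.

Answer: 2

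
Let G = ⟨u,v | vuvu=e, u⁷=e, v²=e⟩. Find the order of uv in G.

Compute successive powers until reaching e:
  (uv)¹ = uv, (uv)² = e.
The smallest positive k with (uv)ᵏ = e is 2.

Answer: 2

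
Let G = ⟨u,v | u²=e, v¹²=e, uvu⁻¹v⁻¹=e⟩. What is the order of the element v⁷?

Compute successive powers until reaching e:
  (v⁷)¹ = v⁷, (v⁷)² = v², (v⁷)³ = v⁹, (v⁷)⁴ = v⁴, (v⁷)⁵ = v¹¹, (v⁷)⁶ = v⁶, (v⁷)⁷ = v, (v⁷)⁸ = v⁸, (v⁷)⁹ = v³, (v⁷)¹⁰ = v¹⁰, (v⁷)¹¹ = v⁵, (v⁷)¹² = e.
The smallest positive k with (v⁷)ᵏ = e is 12.

Answer: 12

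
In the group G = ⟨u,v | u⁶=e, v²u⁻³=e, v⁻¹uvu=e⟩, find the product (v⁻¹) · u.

Compute (v⁻¹) · u by multiplying left to right and reducing via the relations at each step:
  (v⁻¹) · u = u²v

Answer: u²v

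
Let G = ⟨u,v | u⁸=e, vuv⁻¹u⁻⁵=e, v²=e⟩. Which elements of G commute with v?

⟨v⟩ ⊆ C_G(v) since powers of v commute with v; so |C_G(v)| ≥ |⟨v⟩| = 2.
By orbit–stabilizer, |C_G(v)| = |G| / |conj. class of v| = 16 / 2 = 8.
The 8 elements commuting with v are {e, u², u⁴, u⁶, v, u⁶v, u²v, u⁴v}.

Answer: {e, u², u⁴, u⁶, v, u⁶v, u²v, u⁴v}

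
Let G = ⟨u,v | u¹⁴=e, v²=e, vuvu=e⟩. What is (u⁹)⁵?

Compute successive powers of (u⁹), reducing at each step:
  (u⁹)²: (u⁹) · u⁹ = u⁴
  (u⁹)³: (u⁴) · u⁹ = u¹³
  (u⁹)⁴: (u¹³) · u⁹ = u⁸
  (u⁹)⁵: (u⁸) · u⁹ = u³

Answer: u³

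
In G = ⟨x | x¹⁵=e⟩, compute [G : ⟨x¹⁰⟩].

First find ord(x¹⁰) by computing successive powers:
  (x¹⁰)¹ = x¹⁰, (x¹⁰)² = x⁵, (x¹⁰)³ = e.
So |⟨x¹⁰⟩| = ord(x¹⁰) = 3. With |G| = 15, by Lagrange [G : ⟨x¹⁰⟩] = 15/3 = 5.

Answer: 5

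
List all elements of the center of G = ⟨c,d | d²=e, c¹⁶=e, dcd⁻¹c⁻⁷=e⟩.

An element z ∈ Z(G) iff z commutes with every generator.
For example c⁸ is central: (c⁸)·c = c⁹ = c·(c⁸); (c⁸)·d = c⁸d = d·(c⁸).
Whereas c ∉ Z(G) since c·d = cd ≠ c⁷d = d·c.
Checking each of the 32 elements this way gives Z(G) = {e, c⁸}, of order 2.

Answer: {e, c⁸}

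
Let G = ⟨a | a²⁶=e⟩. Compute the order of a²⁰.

Compute successive powers until reaching e:
  (a²⁰)¹ = a²⁰, (a²⁰)² = a¹⁴, (a²⁰)³ = a⁸, (a²⁰)⁴ = a², (a²⁰)⁵ = a²², (a²⁰)⁶ = a¹⁶, (a²⁰)⁷ = a¹⁰, (a²⁰)⁸ = a⁴, (a²⁰)⁹ = a²⁴, (a²⁰)¹⁰ = a¹⁸, (a²⁰)¹¹ = a¹², (a²⁰)¹² = a⁶, (a²⁰)¹³ = e.
The smallest positive k with (a²⁰)ᵏ = e is 13.

Answer: 13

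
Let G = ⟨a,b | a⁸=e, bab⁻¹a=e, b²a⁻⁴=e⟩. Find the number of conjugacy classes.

The conjugacy classes (representative and size) are:
  [e] (size 1), [a⁷] (size 2), [a²] (size 2), [a⁵] (size 2), [a⁴] (size 1), [a²b⁻¹] (size 4), [a³b] (size 4).
Class equation: 1 + 2 + 2 + 2 + 1 + 4 + 4 = 16 = |G|. So G has 7 conjugacy classes.

Answer: 7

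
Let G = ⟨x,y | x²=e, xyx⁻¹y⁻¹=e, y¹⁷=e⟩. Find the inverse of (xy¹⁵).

The order of (xy¹⁵) is 34 (smallest k with (xy¹⁵)ᵏ = e), so (xy¹⁵)⁻¹ = (xy¹⁵)³³ = xy².
Check: (xy¹⁵) · (xy²) → (xy¹⁵) · x = y¹⁵;   (y¹⁵) · y² = e, giving e as required.

Answer: xy²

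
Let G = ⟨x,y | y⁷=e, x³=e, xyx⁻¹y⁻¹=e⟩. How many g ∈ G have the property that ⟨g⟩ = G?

G is cyclic of order 21. An element generates G iff its order is 21, and a cyclic group of order 21 has exactly φ(21) = 12 such elements.

Answer: 12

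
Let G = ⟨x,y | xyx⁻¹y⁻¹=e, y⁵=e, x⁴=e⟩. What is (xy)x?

Compute (xy) · x by multiplying left to right and reducing via the relations at each step:
  (xy) · x = x²y

Answer: x²y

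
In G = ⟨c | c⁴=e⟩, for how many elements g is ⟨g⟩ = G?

G is cyclic of order 4. An element generates G iff its order is 4, and a cyclic group of order 4 has exactly φ(4) = 2 such elements.

Answer: 2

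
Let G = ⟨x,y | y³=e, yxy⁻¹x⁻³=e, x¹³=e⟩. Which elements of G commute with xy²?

⟨xy²⟩ ⊆ C_G(xy²) since powers of xy² commute with xy²; so |C_G(xy²)| ≥ |⟨xy²⟩| = 3.
By orbit–stabilizer, |C_G(xy²)| = |G| / |conj. class of xy²| = 39 / 13 = 3.
The 3 elements commuting with xy² are {e, xy², x¹⁰y}.

Answer: {e, xy², x¹⁰y}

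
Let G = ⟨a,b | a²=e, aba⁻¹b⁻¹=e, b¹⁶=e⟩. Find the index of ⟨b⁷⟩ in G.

First find ord(b⁷) by computing successive powers:
  (b⁷)¹ = b⁷, (b⁷)² = b¹⁴, (b⁷)³ = b⁵, (b⁷)⁴ = b¹², (b⁷)⁵ = b³, (b⁷)⁶ = b¹⁰, (b⁷)⁷ = b, (b⁷)⁸ = b⁸, (b⁷)⁹ = b¹⁵, (b⁷)¹⁰ = b⁶, (b⁷)¹¹ = b¹³, (b⁷)¹² = b⁴, (b⁷)¹³ = b¹¹, (b⁷)¹⁴ = b², (b⁷)¹⁵ = b⁹, (b⁷)¹⁶ = e.
So |⟨b⁷⟩| = ord(b⁷) = 16. With |G| = 32, by Lagrange [G : ⟨b⁷⟩] = 32/16 = 2.

Answer: 2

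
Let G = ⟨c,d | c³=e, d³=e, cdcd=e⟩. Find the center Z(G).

An element z ∈ Z(G) iff z commutes with every generator.
For example e is central: e·c = c = c·e; e·d = d = d·e.
Whereas c ∉ Z(G) since c·d = cd ≠ c²d² = d·c.
Checking each of the 12 elements this way gives Z(G) = {e}, of order 1.

Answer: {e}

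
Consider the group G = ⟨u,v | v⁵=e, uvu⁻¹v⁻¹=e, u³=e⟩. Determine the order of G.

Enumerate words in the generators, reducing via the relations: the distinct elements are
  {e, u, v, uv, u², v², v³, v⁴, uv², uv³, uv⁴, u²v, u²v², u²v³, u²v⁴}.
No further products give new elements, so |G| = 15.

Answer: 15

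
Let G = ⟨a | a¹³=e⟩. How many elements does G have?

G is generated by a single element, so G is cyclic. The relator gives a¹³ = e and no smaller power is forced to be e, so the 13 powers {a, e, a², a³, a⁴, a⁵, a⁶, a⁷, a⁸, a⁹, a¹², a¹¹, a¹⁰} are distinct. Hence |G| = 13.

Answer: 13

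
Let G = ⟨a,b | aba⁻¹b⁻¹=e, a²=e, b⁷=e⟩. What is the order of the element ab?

Compute successive powers until reaching e:
  (ab)¹ = ab, (ab)² = b², (ab)³ = ab³, (ab)⁴ = b⁴, (ab)⁵ = ab⁵, (ab)⁶ = b⁶, (ab)⁷ = a, (ab)⁸ = b, (ab)⁹ = ab², (ab)¹⁰ = b³, (ab)¹¹ = ab⁴, (ab)¹² = b⁵, (ab)¹³ = ab⁶, (ab)¹⁴ = e.
The smallest positive k with (ab)ᵏ = e is 14.

Answer: 14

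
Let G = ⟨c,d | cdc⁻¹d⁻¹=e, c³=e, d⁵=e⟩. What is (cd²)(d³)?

Compute (cd²) · (d³) by multiplying left to right and reducing via the relations at each step:
  (cd²) · d³ = c

Answer: c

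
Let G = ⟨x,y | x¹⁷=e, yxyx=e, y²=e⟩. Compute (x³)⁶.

Compute successive powers of (x³), reducing at each step:
  (x³)²: (x³) · x³ = x⁶
  (x³)³: (x⁶) · x³ = x⁹
  (x³)⁴: (x⁹) · x³ = x¹²
  (x³)⁵: (x¹²) · x³ = x¹⁵
  (x³)⁶: (x¹⁵) · x³ = x

Answer: x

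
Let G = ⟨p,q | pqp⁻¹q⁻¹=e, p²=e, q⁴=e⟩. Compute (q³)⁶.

Compute successive powers of (q³), reducing at each step:
  (q³)²: (q³) · q³ = q²
  (q³)³: (q²) · q³ = q
  (q³)⁴: q · q³ = e
  (q³)⁵: e · q³ = q³
  (q³)⁶: (q³) · q³ = q²

Answer: q²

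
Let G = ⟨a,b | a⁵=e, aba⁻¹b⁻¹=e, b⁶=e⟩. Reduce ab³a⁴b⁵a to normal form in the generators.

Multiply left to right, reducing at each step:
  a · b³ = ab³
  (ab³) · a⁴ = b³
  (b³) · b⁵ = b²
  (b²) · a = ab²

Answer: ab²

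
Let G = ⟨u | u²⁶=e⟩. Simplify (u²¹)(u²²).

Compute (u²¹) · (u²²) by multiplying left to right and reducing via the relations at each step:
  (u²¹) · u²² = u¹⁷

Answer: u¹⁷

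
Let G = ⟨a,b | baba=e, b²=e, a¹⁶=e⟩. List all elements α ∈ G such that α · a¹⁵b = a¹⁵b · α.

⟨a¹⁵b⟩ ⊆ C_G(a¹⁵b) since powers of a¹⁵b commute with a¹⁵b; so |C_G(a¹⁵b)| ≥ |⟨a¹⁵b⟩| = 2.
By orbit–stabilizer, |C_G(a¹⁵b)| = |G| / |conj. class of a¹⁵b| = 32 / 8 = 4.
The 4 elements commuting with a¹⁵b are {e, a⁸, a¹⁵b, a⁷b}.

Answer: {e, a⁸, a¹⁵b, a⁷b}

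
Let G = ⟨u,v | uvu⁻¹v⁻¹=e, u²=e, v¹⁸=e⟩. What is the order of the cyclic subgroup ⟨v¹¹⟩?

|⟨v¹¹⟩| equals the order of v¹¹. Compute successive powers until reaching e:
  (v¹¹)¹ = v¹¹, (v¹¹)² = v⁴, (v¹¹)³ = v¹⁵, (v¹¹)⁴ = v⁸, (v¹¹)⁵ = v, (v¹¹)⁶ = v¹², (v¹¹)⁷ = v⁵, (v¹¹)⁸ = v¹⁶, (v¹¹)⁹ = v⁹, (v¹¹)¹⁰ = v², (v¹¹)¹¹ = v¹³, (v¹¹)¹² = v⁶, (v¹¹)¹³ = v¹⁷, (v¹¹)¹⁴ = v¹⁰, (v¹¹)¹⁵ = v³, (v¹¹)¹⁶ = v¹⁴, (v¹¹)¹⁷ = v⁷, (v¹¹)¹⁸ = e.
The smallest positive k with (v¹¹)ᵏ = e is 18, so |⟨v¹¹⟩| = 18.

Answer: 18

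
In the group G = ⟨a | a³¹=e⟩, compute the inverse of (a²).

The order of (a²) is 31 (smallest k with (a²)ᵏ = e), so (a²)⁻¹ = (a²)³⁰ = a²⁹.
Check: (a²) · (a²⁹) → (a²) · a²⁹ = e, giving e as required.

Answer: a²⁹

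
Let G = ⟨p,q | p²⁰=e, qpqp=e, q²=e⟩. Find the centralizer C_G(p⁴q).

⟨p⁴q⟩ ⊆ C_G(p⁴q) since powers of p⁴q commute with p⁴q; so |C_G(p⁴q)| ≥ |⟨p⁴q⟩| = 2.
By orbit–stabilizer, |C_G(p⁴q)| = |G| / |conj. class of p⁴q| = 40 / 10 = 4.
The 4 elements commuting with p⁴q are {e, p¹⁰, p⁴q, p¹⁴q}.

Answer: {e, p¹⁰, p⁴q, p¹⁴q}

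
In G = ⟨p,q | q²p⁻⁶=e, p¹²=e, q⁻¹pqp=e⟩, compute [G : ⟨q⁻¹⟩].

First find ord(q⁻¹) by computing successive powers:
  (q⁻¹)¹ = q⁻¹, (q⁻¹)² = p⁶, (q⁻¹)³ = q, (q⁻¹)⁴ = e.
So |⟨q⁻¹⟩| = ord(q⁻¹) = 4. With |G| = 24, by Lagrange [G : ⟨q⁻¹⟩] = 24/4 = 6.

Answer: 6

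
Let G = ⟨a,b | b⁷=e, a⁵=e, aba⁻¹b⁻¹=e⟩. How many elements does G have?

Enumerate words in the generators, reducing via the relations: the distinct elements are
  {a, b, e, ab, a², a³, a⁴, b², b³, b⁴, b⁵, b⁶, ab², ab³, ab⁴, ab⁵, ab⁶, a²b, a³b, a⁴b, a²b², a²b³, a²b⁴, a²b⁵, a²b⁶, a³b², a³b³, a³b⁴, a³b⁵, a³b⁶, a⁴b², a⁴b³, a⁴b⁴, a⁴b⁵, a⁴b⁶}.
No further products give new elements, so |G| = 35.

Answer: 35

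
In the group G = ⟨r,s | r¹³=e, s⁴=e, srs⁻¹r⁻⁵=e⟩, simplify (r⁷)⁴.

Compute successive powers of (r⁷), reducing at each step:
  (r⁷)²: (r⁷) · r⁷ = r
  (r⁷)³: r · r⁷ = r⁸
  (r⁷)⁴: (r⁸) · r⁷ = r²

Answer: r²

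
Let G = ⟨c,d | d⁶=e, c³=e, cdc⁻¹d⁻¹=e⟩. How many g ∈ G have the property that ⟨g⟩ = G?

⟨g⟩ = G would require ord(g) = |G| = 18, but the maximum element order in G is 6 < 18. So G is not cyclic and no single element generates it: the count is 0.

Answer: 0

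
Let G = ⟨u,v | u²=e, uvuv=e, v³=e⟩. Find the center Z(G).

An element z ∈ Z(G) iff z commutes with every generator.
For example e is central: e·u = u = u·e; e·v = v = v·e.
Whereas u ∉ Z(G) since u·v = uv ≠ uv² = v·u.
Checking each of the 6 elements this way gives Z(G) = {e}, of order 1.

Answer: {e}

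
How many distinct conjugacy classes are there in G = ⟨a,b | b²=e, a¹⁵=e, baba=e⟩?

The conjugacy classes (representative and size) are:
  [e] (size 1), [a¹⁴] (size 2), [a²] (size 2), [a³] (size 2), [a⁴] (size 2), [a¹⁰] (size 2), [a⁹] (size 2), [a⁷] (size 2), [a¹³b] (size 15).
Class equation: 1 + 2 + 2 + 2 + 2 + 2 + 2 + 2 + 15 = 30 = |G|. So G has 9 conjugacy classes.

Answer: 9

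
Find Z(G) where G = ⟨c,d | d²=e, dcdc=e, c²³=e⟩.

An element z ∈ Z(G) iff z commutes with every generator.
For example e is central: e·c = c = c·e; e·d = d = d·e.
Whereas c ∉ Z(G) since c·d = cd ≠ c²²d = d·c.
Checking each of the 46 elements this way gives Z(G) = {e}, of order 1.

Answer: {e}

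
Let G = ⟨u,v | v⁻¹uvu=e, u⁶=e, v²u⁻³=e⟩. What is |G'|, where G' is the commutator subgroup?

G' = [G, G] is generated by all commutators. The generator-pair commutators are: [u, v] = u².
The subgroup they normally generate is {e, u², u⁴}, of order 3.
Check: |G/G'| = 12/3 = 4 is the order of the abelianisation.

Answer: 3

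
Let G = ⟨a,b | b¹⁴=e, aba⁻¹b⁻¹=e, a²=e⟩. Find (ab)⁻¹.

The order of (ab) is 14 (smallest k with (ab)ᵏ = e), so (ab)⁻¹ = (ab)¹³ = ab¹³.
Check: (ab) · (ab¹³) → (ab) · a = b;   b · b¹³ = e, giving e as required.

Answer: ab¹³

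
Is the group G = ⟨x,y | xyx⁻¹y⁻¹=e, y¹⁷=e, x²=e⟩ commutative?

Each pair of generators commutes: x·y = xy = y·x. Since the generators pairwise commute, every element of G commutes with every other, so G is abelian.

Answer: Yes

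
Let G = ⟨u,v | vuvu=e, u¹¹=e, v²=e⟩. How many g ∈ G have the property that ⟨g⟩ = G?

⟨g⟩ = G would require ord(g) = |G| = 22, but the maximum element order in G is 11 < 22. So G is not cyclic and no single element generates it: the count is 0.

Answer: 0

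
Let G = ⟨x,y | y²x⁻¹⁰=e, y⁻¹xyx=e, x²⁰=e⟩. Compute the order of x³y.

Compute successive powers until reaching e:
  (x³y)¹ = x³y, (x³y)² = x¹⁰, (x³y)³ = x³y⁻¹, (x³y)⁴ = e.
The smallest positive k with (x³y)ᵏ = e is 4.

Answer: 4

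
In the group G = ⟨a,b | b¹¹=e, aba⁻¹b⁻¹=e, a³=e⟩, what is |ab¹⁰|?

Compute successive powers until reaching e:
  (ab¹⁰)¹ = ab¹⁰, (ab¹⁰)² = a²b⁹, (ab¹⁰)³ = b⁸, (ab¹⁰)⁴ = ab⁷, (ab¹⁰)⁵ = a²b⁶, (ab¹⁰)⁶ = b⁵, (ab¹⁰)⁷ = ab⁴, (ab¹⁰)⁸ = a²b³, (ab¹⁰)⁹ = b², (ab¹⁰)¹⁰ = ab, (ab¹⁰)¹¹ = a², (ab¹⁰)¹² = b¹⁰, (ab¹⁰)¹³ = ab⁹, (ab¹⁰)¹⁴ = a²b⁸, (ab¹⁰)¹⁵ = b⁷, (ab¹⁰)¹⁶ = ab⁶, (ab¹⁰)¹⁷ = a²b⁵, (ab¹⁰)¹⁸ = b⁴, (ab¹⁰)¹⁹ = ab³, (ab¹⁰)²⁰ = a²b², (ab¹⁰)²¹ = b, (ab¹⁰)²² = a, (ab¹⁰)²³ = a²b¹⁰, (ab¹⁰)²⁴ = b⁹, (ab¹⁰)²⁵ = ab⁸, (ab¹⁰)²⁶ = a²b⁷, (ab¹⁰)²⁷ = b⁶, (ab¹⁰)²⁸ = ab⁵, (ab¹⁰)²⁹ = a²b⁴, (ab¹⁰)³⁰ = b³, (ab¹⁰)³¹ = ab², (ab¹⁰)³² = a²b, (ab¹⁰)³³ = e.
The smallest positive k with (ab¹⁰)ᵏ = e is 33.

Answer: 33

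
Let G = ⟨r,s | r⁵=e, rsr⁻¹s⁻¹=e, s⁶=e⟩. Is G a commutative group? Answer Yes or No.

Each pair of generators commutes: r·s = rs = s·r. Since the generators pairwise commute, every element of G commutes with every other, so G is abelian.

Answer: Yes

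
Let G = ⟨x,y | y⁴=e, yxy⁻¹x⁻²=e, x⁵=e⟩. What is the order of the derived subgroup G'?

G' = [G, G] is generated by all commutators. The generator-pair commutators are: [x, y] = x⁴.
The subgroup they normally generate is {e, x, x², x³, x⁴}, of order 5.
Check: |G/G'| = 20/5 = 4 is the order of the abelianisation.

Answer: 5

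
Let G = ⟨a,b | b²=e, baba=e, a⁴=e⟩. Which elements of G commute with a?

⟨a⟩ ⊆ C_G(a) since powers of a commute with a; so |C_G(a)| ≥ |⟨a⟩| = 4.
By orbit–stabilizer, |C_G(a)| = |G| / |conj. class of a| = 8 / 2 = 4.
The 4 elements commuting with a are {e, a, a², a³}.

Answer: {e, a, a², a³}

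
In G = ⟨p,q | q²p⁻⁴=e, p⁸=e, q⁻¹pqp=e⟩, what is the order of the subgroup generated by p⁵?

|⟨p⁵⟩| equals the order of p⁵. Compute successive powers until reaching e:
  (p⁵)¹ = p⁵, (p⁵)² = p², (p⁵)³ = p⁷, (p⁵)⁴ = p⁴, (p⁵)⁵ = p, (p⁵)⁶ = p⁶, (p⁵)⁷ = p³, (p⁵)⁸ = e.
The smallest positive k with (p⁵)ᵏ = e is 8, so |⟨p⁵⟩| = 8.

Answer: 8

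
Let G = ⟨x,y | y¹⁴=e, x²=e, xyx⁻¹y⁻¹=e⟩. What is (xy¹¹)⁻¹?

The order of (xy¹¹) is 14 (smallest k with (xy¹¹)ᵏ = e), so (xy¹¹)⁻¹ = (xy¹¹)¹³ = xy³.
Check: (xy¹¹) · (xy³) → (xy¹¹) · x = y¹¹;   (y¹¹) · y³ = e, giving e as required.

Answer: xy³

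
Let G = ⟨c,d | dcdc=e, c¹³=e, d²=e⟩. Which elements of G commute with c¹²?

⟨c¹²⟩ ⊆ C_G(c¹²) since powers of c¹² commute with c¹²; so |C_G(c¹²)| ≥ |⟨c¹²⟩| = 13.
By orbit–stabilizer, |C_G(c¹²)| = |G| / |conj. class of c¹²| = 26 / 2 = 13.
The 13 elements commuting with c¹² are {e, c, c², c³, c⁴, c⁵, c⁶, c⁷, c⁸, c⁹, c¹⁰, c¹¹, c¹²}.

Answer: {e, c, c², c³, c⁴, c⁵, c⁶, c⁷, c⁸, c⁹, c¹⁰, c¹¹, c¹²}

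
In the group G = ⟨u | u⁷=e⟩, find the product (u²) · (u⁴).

Compute (u²) · (u⁴) by multiplying left to right and reducing via the relations at each step:
  (u²) · u⁴ = u⁶

Answer: u⁶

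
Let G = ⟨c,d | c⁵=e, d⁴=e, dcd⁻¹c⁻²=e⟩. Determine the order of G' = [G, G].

G' = [G, G] is generated by all commutators. The generator-pair commutators are: [c, d] = c⁴.
The subgroup they normally generate is {e, c, c², c³, c⁴}, of order 5.
Check: |G/G'| = 20/5 = 4 is the order of the abelianisation.

Answer: 5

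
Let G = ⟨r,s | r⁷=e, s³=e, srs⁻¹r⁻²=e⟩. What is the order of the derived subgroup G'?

G' = [G, G] is generated by all commutators. The generator-pair commutators are: [r, s] = r⁶.
The subgroup they normally generate is {e, r, r², r³, r⁴, r⁵, r⁶}, of order 7.
Check: |G/G'| = 21/7 = 3 is the order of the abelianisation.

Answer: 7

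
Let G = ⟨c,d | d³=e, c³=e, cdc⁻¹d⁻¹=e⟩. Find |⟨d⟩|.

|⟨d⟩| equals the order of d. Compute successive powers until reaching e:
  d¹ = d, d² = d², d³ = e.
The smallest positive k with dᵏ = e is 3, so |⟨d⟩| = 3.

Answer: 3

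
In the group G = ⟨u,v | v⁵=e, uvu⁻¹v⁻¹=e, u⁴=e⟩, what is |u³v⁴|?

Compute successive powers until reaching e:
  (u³v⁴)¹ = u³v⁴, (u³v⁴)² = u²v³, (u³v⁴)³ = uv², (u³v⁴)⁴ = v, (u³v⁴)⁵ = u³, (u³v⁴)⁶ = u²v⁴, (u³v⁴)⁷ = uv³, (u³v⁴)⁸ = v², (u³v⁴)⁹ = u³v, (u³v⁴)¹⁰ = u², (u³v⁴)¹¹ = uv⁴, (u³v⁴)¹² = v³, (u³v⁴)¹³ = u³v², (u³v⁴)¹⁴ = u²v, (u³v⁴)¹⁵ = u, (u³v⁴)¹⁶ = v⁴, (u³v⁴)¹⁷ = u³v³, (u³v⁴)¹⁸ = u²v², (u³v⁴)¹⁹ = uv, (u³v⁴)²⁰ = e.
The smallest positive k with (u³v⁴)ᵏ = e is 20.

Answer: 20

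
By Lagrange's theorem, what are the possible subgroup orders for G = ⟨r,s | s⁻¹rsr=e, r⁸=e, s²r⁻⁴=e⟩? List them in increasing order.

|G| = 16 = 2⁴. By Lagrange's theorem the order of any subgroup divides 16; the divisors of 16 are 1, 2, 4, 8, 16.

Answer: 1, 2, 4, 8, 16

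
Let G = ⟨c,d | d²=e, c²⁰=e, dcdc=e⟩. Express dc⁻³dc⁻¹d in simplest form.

Multiply left to right, reducing at each step:
  d · c⁻³ = c³d
  (c³d) · d = c³
  (c³) · c⁻¹ = c²
  (c²) · d = c²d

Answer: c²d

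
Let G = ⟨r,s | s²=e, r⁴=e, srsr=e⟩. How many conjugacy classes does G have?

The conjugacy classes (representative and size) are:
  [e] (size 1), [r] (size 2), [r²] (size 1), [r²s] (size 2), [r³s] (size 2).
Class equation: 1 + 2 + 1 + 2 + 2 = 8 = |G|. So G has 5 conjugacy classes.

Answer: 5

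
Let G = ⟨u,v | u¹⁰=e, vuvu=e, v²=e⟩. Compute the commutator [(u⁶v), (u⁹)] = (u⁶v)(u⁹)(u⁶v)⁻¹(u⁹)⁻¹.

[(u⁶v), (u⁹)] = (u⁶v)·(u⁹)·(u⁶v)⁻¹·(u⁹)⁻¹.
  (u⁶v) · (u⁹) = u⁷v
  (u⁷v) · (u⁶v) = u
  u · u = u²

Answer: u²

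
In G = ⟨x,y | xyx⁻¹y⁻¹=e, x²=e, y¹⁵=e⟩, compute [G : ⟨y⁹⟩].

First find ord(y⁹) by computing successive powers:
  (y⁹)¹ = y⁹, (y⁹)² = y³, (y⁹)³ = y¹², (y⁹)⁴ = y⁶, (y⁹)⁵ = e.
So |⟨y⁹⟩| = ord(y⁹) = 5. With |G| = 30, by Lagrange [G : ⟨y⁹⟩] = 30/5 = 6.

Answer: 6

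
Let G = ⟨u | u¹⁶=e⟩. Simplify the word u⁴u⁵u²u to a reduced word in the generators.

Multiply left to right, reducing at each step:
  (u⁴) · u⁵ = u⁹
  (u⁹) · u² = u¹¹
  (u¹¹) · u = u¹²

Answer: u¹²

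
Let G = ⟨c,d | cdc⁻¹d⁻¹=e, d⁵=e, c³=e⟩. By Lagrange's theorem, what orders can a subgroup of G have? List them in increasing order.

|G| = 15 = 3 · 5. By Lagrange's theorem the order of any subgroup divides 15; the divisors of 15 are 1, 3, 5, 15.

Answer: 1, 3, 5, 15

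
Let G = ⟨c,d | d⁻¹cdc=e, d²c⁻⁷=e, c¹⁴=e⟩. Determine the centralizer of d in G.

⟨d⟩ ⊆ C_G(d) since powers of d commute with d; so |C_G(d)| ≥ |⟨d⟩| = 4.
By orbit–stabilizer, |C_G(d)| = |G| / |conj. class of d| = 28 / 7 = 4.
The 4 elements commuting with d are {e, c⁷, d, d⁻¹}.

Answer: {e, c⁷, d, d⁻¹}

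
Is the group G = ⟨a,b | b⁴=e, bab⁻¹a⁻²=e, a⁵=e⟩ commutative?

a·b = ab but b·a = a²b, so a·b ≠ b·a and G is not abelian.

Answer: No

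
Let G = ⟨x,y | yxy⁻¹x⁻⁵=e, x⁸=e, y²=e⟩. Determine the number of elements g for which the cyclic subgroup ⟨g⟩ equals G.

⟨g⟩ = G would require ord(g) = |G| = 16, but the maximum element order in G is 8 < 16. So G is not cyclic and no single element generates it: the count is 0.

Answer: 0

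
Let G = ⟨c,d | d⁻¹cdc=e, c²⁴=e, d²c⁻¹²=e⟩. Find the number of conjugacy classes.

The conjugacy classes (representative and size) are:
  [e] (size 1), [c] (size 2), [c²] (size 2), [c³] (size 2), [c⁴] (size 2), [c⁵] (size 2), [c¹⁸] (size 2), [c⁷] (size 2), [c¹⁶] (size 2), [c¹⁵] (size 2), [c¹⁴] (size 2), [c¹³] (size 2), [c¹²] (size 1), [c⁶d] (size 12), [c⁵d⁻¹] (size 12).
Class equation: 1 + 2 + 2 + 2 + 2 + 2 + 2 + 2 + 2 + 2 + 2 + 2 + 1 + 12 + 12 = 48 = |G|. So G has 15 conjugacy classes.

Answer: 15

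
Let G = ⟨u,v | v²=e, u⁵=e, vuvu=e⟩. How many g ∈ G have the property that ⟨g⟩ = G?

⟨g⟩ = G would require ord(g) = |G| = 10, but the maximum element order in G is 5 < 10. So G is not cyclic and no single element generates it: the count is 0.

Answer: 0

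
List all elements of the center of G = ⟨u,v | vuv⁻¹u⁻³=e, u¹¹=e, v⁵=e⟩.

An element z ∈ Z(G) iff z commutes with every generator.
For example e is central: e·u = u = u·e; e·v = v = v·e.
Whereas u ∉ Z(G) since u·v = uv ≠ u³v = v·u.
Checking each of the 55 elements this way gives Z(G) = {e}, of order 1.

Answer: {e}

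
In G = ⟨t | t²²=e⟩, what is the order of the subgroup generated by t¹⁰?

|⟨t¹⁰⟩| equals the order of t¹⁰. Compute successive powers until reaching e:
  (t¹⁰)¹ = t¹⁰, (t¹⁰)² = t²⁰, (t¹⁰)³ = t⁸, (t¹⁰)⁴ = t¹⁸, (t¹⁰)⁵ = t⁶, (t¹⁰)⁶ = t¹⁶, (t¹⁰)⁷ = t⁴, (t¹⁰)⁸ = t¹⁴, (t¹⁰)⁹ = t², (t¹⁰)¹⁰ = t¹², (t¹⁰)¹¹ = e.
The smallest positive k with (t¹⁰)ᵏ = e is 11, so |⟨t¹⁰⟩| = 11.

Answer: 11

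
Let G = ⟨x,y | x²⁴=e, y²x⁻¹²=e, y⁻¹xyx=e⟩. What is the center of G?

An element z ∈ Z(G) iff z commutes with every generator.
For example x¹² is central: (x¹²)·x = x¹³ = x·(x¹²); (x¹²)·y = y⁻¹ = y·(x¹²).
Whereas x ∉ Z(G) since x·y = xy ≠ x¹¹y⁻¹ = y·x.
Checking each of the 48 elements this way gives Z(G) = {e, x¹²}, of order 2.

Answer: {e, x¹²}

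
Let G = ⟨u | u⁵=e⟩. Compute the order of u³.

Compute successive powers until reaching e:
  (u³)¹ = u³, (u³)² = u, (u³)³ = u⁴, (u³)⁴ = u², (u³)⁵ = e.
The smallest positive k with (u³)ᵏ = e is 5.

Answer: 5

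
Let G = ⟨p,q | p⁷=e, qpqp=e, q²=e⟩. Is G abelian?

p·q = pq but q·p = p⁶q, so p·q ≠ q·p and G is not abelian.

Answer: No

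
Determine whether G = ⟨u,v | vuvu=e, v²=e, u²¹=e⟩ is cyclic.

Every cyclic group is abelian. But u·v = uv while v·u = u²⁰v, so u·v ≠ v·u and G is not abelian. Hence G is not cyclic.

Answer: No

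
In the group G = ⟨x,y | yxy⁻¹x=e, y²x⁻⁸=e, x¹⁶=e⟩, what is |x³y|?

Compute successive powers until reaching e:
  (x³y)¹ = x³y, (x³y)² = x⁸, (x³y)³ = x³y⁻¹, (x³y)⁴ = e.
The smallest positive k with (x³y)ᵏ = e is 4.

Answer: 4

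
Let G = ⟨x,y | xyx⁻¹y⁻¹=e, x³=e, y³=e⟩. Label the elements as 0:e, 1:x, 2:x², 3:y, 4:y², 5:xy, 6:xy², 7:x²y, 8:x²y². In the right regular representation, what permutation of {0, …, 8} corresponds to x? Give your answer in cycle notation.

(0 1 2)(3 5 7)(4 6 8)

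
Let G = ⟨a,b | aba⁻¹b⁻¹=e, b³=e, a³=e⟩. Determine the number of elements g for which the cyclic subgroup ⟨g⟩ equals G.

⟨g⟩ = G would require ord(g) = |G| = 9, but the maximum element order in G is 3 < 9. So G is not cyclic and no single element generates it: the count is 0.

Answer: 0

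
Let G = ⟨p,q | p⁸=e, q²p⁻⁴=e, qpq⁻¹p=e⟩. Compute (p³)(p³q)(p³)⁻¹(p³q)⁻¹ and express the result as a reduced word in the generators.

[(p³), (p³q)] = (p³)·(p³q)·(p³)⁻¹·(p³q)⁻¹.
  (p³) · (p³q) = p²q⁻¹
  (p²q⁻¹) · (p⁵) = pq
  (pq) · (p³q⁻¹) = p⁶

Answer: p⁶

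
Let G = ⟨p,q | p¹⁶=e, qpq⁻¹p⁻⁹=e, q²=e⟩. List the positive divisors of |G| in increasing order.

|G| = 32 = 2⁵. By Lagrange's theorem the order of any subgroup divides 32; the divisors of 32 are 1, 2, 4, 8, 16, 32.

Answer: 1, 2, 4, 8, 16, 32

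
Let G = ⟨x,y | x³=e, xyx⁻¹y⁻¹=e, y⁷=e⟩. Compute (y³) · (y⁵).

Compute (y³) · (y⁵) by multiplying left to right and reducing via the relations at each step:
  (y³) · y⁵ = y

Answer: y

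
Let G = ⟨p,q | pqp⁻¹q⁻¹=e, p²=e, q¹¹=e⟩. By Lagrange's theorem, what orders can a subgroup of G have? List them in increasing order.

|G| = 22 = 2 · 11. By Lagrange's theorem the order of any subgroup divides 22; the divisors of 22 are 1, 2, 11, 22.

Answer: 1, 2, 11, 22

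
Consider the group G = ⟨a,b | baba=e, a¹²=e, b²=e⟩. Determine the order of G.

Enumerate words in the generators, reducing via the relations: the distinct elements are
  {a, b, e, ab, a², a³, a⁴, a⁵, a⁶, a⁷, a⁸, a⁹, a²b, a³b, a¹¹, a¹⁰, a⁴b, a⁵b, a⁶b, a⁷b, a⁸b, a⁹b, a¹¹b, a¹⁰b}.
No further products give new elements, so |G| = 24.

Answer: 24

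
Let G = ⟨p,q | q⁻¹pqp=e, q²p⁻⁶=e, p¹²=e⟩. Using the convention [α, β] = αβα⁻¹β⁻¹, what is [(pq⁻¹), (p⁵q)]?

[(pq⁻¹), (p⁵q)] = (pq⁻¹)·(p⁵q)·(pq⁻¹)⁻¹·(p⁵q)⁻¹.
  (pq⁻¹) · (p⁵q) = p⁸
  (p⁸) · (pq) = p³q⁻¹
  (p³q⁻¹) · (p⁵q⁻¹) = p⁴

Answer: p⁴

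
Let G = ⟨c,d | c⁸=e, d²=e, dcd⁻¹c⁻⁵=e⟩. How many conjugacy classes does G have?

The conjugacy classes (representative and size) are:
  [e] (size 1), [c⁵] (size 2), [c²] (size 1), [c⁷] (size 2), [c⁴] (size 1), [c⁶] (size 1), [d] (size 2), [c⁵d] (size 2), [c²d] (size 2), [c³d] (size 2).
Class equation: 1 + 2 + 1 + 2 + 1 + 1 + 2 + 2 + 2 + 2 = 16 = |G|. So G has 10 conjugacy classes.

Answer: 10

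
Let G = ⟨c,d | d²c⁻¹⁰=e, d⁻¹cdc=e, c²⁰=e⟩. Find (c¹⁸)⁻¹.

The order of (c¹⁸) is 10 (smallest k with (c¹⁸)ᵏ = e), so (c¹⁸)⁻¹ = (c¹⁸)⁹ = c².
Check: (c¹⁸) · (c²) → (c¹⁸) · c² = e, giving e as required.

Answer: c²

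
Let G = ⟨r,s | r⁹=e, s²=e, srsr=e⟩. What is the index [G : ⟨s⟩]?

First find ord(s) by computing successive powers:
  s¹ = s, s² = e.
So |⟨s⟩| = ord(s) = 2. With |G| = 18, by Lagrange [G : ⟨s⟩] = 18/2 = 9.

Answer: 9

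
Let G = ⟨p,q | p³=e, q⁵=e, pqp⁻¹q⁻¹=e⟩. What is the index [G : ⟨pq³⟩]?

First find ord(pq³) by computing successive powers:
  (pq³)¹ = pq³, (pq³)² = p²q, (pq³)³ = q⁴, (pq³)⁴ = pq², (pq³)⁵ = p², (pq³)⁶ = q³, (pq³)⁷ = pq, (pq³)⁸ = p²q⁴, (pq³)⁹ = q², (pq³)¹⁰ = p, (pq³)¹¹ = p²q³, (pq³)¹² = q, (pq³)¹³ = pq⁴, (pq³)¹⁴ = p²q², (pq³)¹⁵ = e.
So |⟨pq³⟩| = ord(pq³) = 15. With |G| = 15, by Lagrange [G : ⟨pq³⟩] = 15/15 = 1.

Answer: 1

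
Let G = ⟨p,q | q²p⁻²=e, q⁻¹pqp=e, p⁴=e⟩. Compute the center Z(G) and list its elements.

An element z ∈ Z(G) iff z commutes with every generator.
For example p² is central: (p²)·p = p³ = p·(p²); (p²)·q = q⁻¹ = q·(p²).
Whereas p ∉ Z(G) since p·q = pq ≠ pq⁻¹ = q·p.
Checking each of the 8 elements this way gives Z(G) = {e, p²}, of order 2.

Answer: {e, p²}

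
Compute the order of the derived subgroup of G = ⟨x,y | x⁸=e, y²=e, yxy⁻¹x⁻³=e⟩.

G' = [G, G] is generated by all commutators. The generator-pair commutators are: [x, y] = x⁶.
The subgroup they normally generate is {e, x², x⁴, x⁶}, of order 4.
Check: |G/G'| = 16/4 = 4 is the order of the abelianisation.

Answer: 4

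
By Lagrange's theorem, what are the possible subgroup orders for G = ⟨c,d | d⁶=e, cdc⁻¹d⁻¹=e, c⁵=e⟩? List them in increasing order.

|G| = 30 = 2 · 3 · 5. By Lagrange's theorem the order of any subgroup divides 30; the divisors of 30 are 1, 2, 3, 5, 6, 10, 15, 30.

Answer: 1, 2, 3, 5, 6, 10, 15, 30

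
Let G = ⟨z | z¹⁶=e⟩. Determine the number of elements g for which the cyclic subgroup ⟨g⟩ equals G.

G is cyclic of order 16. An element generates G iff its order is 16, and a cyclic group of order 16 has exactly φ(16) = 8 such elements.

Answer: 8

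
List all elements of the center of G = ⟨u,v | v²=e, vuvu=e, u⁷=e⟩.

An element z ∈ Z(G) iff z commutes with every generator.
For example e is central: e·u = u = u·e; e·v = v = v·e.
Whereas u ∉ Z(G) since u·v = uv ≠ u⁶v = v·u.
Checking each of the 14 elements this way gives Z(G) = {e}, of order 1.

Answer: {e}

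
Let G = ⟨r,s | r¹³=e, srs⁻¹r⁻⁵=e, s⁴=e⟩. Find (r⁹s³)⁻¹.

The order of (r⁹s³) is 4 (smallest k with (r⁹s³)ᵏ = e), so (r⁹s³)⁻¹ = (r⁹s³)³ = r⁷s.
Check: (r⁹s³) · (r⁷s) → (r⁹s³) · r⁷ = s³;   (s³) · s = e, giving e as required.

Answer: r⁷s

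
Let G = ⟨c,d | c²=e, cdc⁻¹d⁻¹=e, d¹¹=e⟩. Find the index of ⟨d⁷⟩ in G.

First find ord(d⁷) by computing successive powers:
  (d⁷)¹ = d⁷, (d⁷)² = d³, (d⁷)³ = d¹⁰, (d⁷)⁴ = d⁶, (d⁷)⁵ = d², (d⁷)⁶ = d⁹, (d⁷)⁷ = d⁵, (d⁷)⁸ = d, (d⁷)⁹ = d⁸, (d⁷)¹⁰ = d⁴, (d⁷)¹¹ = e.
So |⟨d⁷⟩| = ord(d⁷) = 11. With |G| = 22, by Lagrange [G : ⟨d⁷⟩] = 22/11 = 2.

Answer: 2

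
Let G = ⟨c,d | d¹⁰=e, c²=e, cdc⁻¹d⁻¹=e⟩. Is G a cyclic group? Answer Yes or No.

|G| = 20, but the maximum element order in G is 10 < 20. No single element generates all of G, so G is not cyclic.

Answer: No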